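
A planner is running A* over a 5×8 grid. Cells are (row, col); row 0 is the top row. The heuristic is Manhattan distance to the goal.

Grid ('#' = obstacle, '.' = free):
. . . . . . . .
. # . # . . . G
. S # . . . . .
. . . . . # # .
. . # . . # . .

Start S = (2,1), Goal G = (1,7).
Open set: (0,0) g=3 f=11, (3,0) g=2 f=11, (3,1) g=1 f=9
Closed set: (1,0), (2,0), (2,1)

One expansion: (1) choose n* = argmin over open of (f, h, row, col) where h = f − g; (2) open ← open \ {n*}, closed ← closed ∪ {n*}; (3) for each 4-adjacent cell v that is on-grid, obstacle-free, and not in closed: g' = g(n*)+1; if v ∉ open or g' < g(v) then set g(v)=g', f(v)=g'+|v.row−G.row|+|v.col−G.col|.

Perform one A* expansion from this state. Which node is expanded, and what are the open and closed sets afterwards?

expanded=(3,1); open=[(0,0) g=3 f=11, (3,0) g=2 f=11, (3,2) g=2 f=9, (4,1) g=2 f=11]; closed=[(1,0), (2,0), (2,1), (3,1)]

step 1: expand (3,1) (f=9, h=8) → closed; open now [(0,0) g=3 f=11, (3,0) g=2 f=11, (3,2) g=2 f=9, (4,1) g=2 f=11]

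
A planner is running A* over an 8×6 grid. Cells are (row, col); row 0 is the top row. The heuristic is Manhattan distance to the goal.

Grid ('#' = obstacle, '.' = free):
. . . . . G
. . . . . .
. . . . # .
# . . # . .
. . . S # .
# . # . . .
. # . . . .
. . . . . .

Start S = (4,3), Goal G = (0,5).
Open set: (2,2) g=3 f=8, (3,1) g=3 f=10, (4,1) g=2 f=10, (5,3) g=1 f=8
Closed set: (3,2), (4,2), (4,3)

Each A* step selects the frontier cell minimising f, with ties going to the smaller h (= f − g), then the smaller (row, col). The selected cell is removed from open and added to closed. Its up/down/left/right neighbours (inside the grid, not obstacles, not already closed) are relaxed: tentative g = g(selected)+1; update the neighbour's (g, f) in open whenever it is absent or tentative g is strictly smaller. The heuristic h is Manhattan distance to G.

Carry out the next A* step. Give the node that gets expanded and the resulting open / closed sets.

step 1: expand (2,2) (f=8, h=5) → closed; open now [(1,2) g=4 f=8, (2,1) g=4 f=10, (2,3) g=4 f=8, (3,1) g=3 f=10, (4,1) g=2 f=10, (5,3) g=1 f=8]

expanded=(2,2); open=[(1,2) g=4 f=8, (2,1) g=4 f=10, (2,3) g=4 f=8, (3,1) g=3 f=10, (4,1) g=2 f=10, (5,3) g=1 f=8]; closed=[(2,2), (3,2), (4,2), (4,3)]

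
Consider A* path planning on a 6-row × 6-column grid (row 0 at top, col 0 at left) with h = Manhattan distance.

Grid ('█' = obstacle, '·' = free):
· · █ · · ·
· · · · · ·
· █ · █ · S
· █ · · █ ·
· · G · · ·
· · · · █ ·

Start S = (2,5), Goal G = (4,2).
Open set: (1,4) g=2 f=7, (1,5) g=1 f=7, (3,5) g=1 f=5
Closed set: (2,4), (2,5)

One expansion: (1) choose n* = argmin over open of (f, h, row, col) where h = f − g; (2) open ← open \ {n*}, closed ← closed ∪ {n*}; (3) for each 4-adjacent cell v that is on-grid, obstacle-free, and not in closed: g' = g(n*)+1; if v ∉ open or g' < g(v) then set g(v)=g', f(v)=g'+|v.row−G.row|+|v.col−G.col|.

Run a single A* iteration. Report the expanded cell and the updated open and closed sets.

expanded=(3,5); open=[(1,4) g=2 f=7, (1,5) g=1 f=7, (4,5) g=2 f=5]; closed=[(2,4), (2,5), (3,5)]

step 1: expand (3,5) (f=5, h=4) → closed; open now [(1,4) g=2 f=7, (1,5) g=1 f=7, (4,5) g=2 f=5]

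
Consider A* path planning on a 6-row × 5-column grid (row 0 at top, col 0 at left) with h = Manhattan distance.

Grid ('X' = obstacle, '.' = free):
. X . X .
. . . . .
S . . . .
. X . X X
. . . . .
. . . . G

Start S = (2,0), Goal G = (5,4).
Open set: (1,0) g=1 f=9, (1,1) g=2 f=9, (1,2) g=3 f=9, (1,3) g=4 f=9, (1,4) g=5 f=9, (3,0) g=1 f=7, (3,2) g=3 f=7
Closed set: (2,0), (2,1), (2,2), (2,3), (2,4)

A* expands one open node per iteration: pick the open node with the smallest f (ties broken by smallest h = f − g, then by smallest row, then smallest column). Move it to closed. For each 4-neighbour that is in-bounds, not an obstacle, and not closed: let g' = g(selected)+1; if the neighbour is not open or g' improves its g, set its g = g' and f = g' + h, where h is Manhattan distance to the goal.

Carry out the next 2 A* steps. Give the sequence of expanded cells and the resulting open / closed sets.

step 1: expand (3,2) (f=7, h=4) → closed; open now [(1,0) g=1 f=9, (1,1) g=2 f=9, (1,2) g=3 f=9, (1,3) g=4 f=9, (1,4) g=5 f=9, (3,0) g=1 f=7, (4,2) g=4 f=7]
step 2: expand (4,2) (f=7, h=3) → closed; open now [(1,0) g=1 f=9, (1,1) g=2 f=9, (1,2) g=3 f=9, (1,3) g=4 f=9, (1,4) g=5 f=9, (3,0) g=1 f=7, (4,1) g=5 f=9, (4,3) g=5 f=7, (5,2) g=5 f=7]

order=[(3,2) → (4,2)]; open=[(1,0) g=1 f=9, (1,1) g=2 f=9, (1,2) g=3 f=9, (1,3) g=4 f=9, (1,4) g=5 f=9, (3,0) g=1 f=7, (4,1) g=5 f=9, (4,3) g=5 f=7, (5,2) g=5 f=7]; closed=[(2,0), (2,1), (2,2), (2,3), (2,4), (3,2), (4,2)]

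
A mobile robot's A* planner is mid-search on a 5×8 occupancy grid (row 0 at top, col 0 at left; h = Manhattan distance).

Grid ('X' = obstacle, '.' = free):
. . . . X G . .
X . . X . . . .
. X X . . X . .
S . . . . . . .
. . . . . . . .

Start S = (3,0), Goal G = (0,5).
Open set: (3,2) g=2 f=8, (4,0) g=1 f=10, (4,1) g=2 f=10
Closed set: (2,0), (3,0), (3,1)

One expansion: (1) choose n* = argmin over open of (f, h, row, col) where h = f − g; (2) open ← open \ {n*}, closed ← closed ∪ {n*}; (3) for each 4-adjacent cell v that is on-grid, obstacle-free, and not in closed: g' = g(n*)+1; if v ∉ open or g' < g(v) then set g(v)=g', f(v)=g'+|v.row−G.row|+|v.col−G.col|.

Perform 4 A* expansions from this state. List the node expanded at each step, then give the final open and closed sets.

order=[(3,2) → (3,3) → (2,3) → (2,4)]; open=[(1,4) g=6 f=8, (3,4) g=4 f=8, (4,0) g=1 f=10, (4,1) g=2 f=10, (4,2) g=3 f=10, (4,3) g=4 f=10]; closed=[(2,0), (2,3), (2,4), (3,0), (3,1), (3,2), (3,3)]

step 1: expand (3,2) (f=8, h=6) → closed; open now [(3,3) g=3 f=8, (4,0) g=1 f=10, (4,1) g=2 f=10, (4,2) g=3 f=10]
step 2: expand (3,3) (f=8, h=5) → closed; open now [(2,3) g=4 f=8, (3,4) g=4 f=8, (4,0) g=1 f=10, (4,1) g=2 f=10, (4,2) g=3 f=10, (4,3) g=4 f=10]
step 3: expand (2,3) (f=8, h=4) → closed; open now [(2,4) g=5 f=8, (3,4) g=4 f=8, (4,0) g=1 f=10, (4,1) g=2 f=10, (4,2) g=3 f=10, (4,3) g=4 f=10]
step 4: expand (2,4) (f=8, h=3) → closed; open now [(1,4) g=6 f=8, (3,4) g=4 f=8, (4,0) g=1 f=10, (4,1) g=2 f=10, (4,2) g=3 f=10, (4,3) g=4 f=10]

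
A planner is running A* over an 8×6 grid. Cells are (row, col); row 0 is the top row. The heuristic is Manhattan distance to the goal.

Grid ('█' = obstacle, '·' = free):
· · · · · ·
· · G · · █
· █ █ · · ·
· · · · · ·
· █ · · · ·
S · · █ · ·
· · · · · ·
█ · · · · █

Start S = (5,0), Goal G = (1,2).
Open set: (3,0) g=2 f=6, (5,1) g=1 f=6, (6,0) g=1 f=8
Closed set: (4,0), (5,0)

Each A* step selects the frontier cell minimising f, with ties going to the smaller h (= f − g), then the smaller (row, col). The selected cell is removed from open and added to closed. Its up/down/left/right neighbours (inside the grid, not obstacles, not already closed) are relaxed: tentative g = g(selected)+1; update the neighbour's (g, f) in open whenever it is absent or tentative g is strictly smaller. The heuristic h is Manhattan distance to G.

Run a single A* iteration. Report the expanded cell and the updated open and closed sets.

step 1: expand (3,0) (f=6, h=4) → closed; open now [(2,0) g=3 f=6, (3,1) g=3 f=6, (5,1) g=1 f=6, (6,0) g=1 f=8]

expanded=(3,0); open=[(2,0) g=3 f=6, (3,1) g=3 f=6, (5,1) g=1 f=6, (6,0) g=1 f=8]; closed=[(3,0), (4,0), (5,0)]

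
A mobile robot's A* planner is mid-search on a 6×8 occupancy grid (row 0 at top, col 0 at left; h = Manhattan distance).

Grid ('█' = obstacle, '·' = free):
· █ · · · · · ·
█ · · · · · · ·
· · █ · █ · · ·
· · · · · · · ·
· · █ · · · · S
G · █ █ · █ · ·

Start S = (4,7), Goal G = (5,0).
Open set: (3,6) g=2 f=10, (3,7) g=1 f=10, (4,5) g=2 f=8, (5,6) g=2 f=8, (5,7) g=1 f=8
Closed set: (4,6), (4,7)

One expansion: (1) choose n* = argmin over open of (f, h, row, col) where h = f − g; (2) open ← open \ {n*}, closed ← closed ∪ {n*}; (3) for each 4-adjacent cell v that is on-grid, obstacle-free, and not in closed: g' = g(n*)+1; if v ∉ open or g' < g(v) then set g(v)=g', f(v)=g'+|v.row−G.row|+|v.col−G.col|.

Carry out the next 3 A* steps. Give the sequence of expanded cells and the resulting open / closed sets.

order=[(4,5) → (4,4) → (4,3)]; open=[(3,3) g=5 f=10, (3,4) g=4 f=10, (3,5) g=3 f=10, (3,6) g=2 f=10, (3,7) g=1 f=10, (5,4) g=4 f=8, (5,6) g=2 f=8, (5,7) g=1 f=8]; closed=[(4,3), (4,4), (4,5), (4,6), (4,7)]

step 1: expand (4,5) (f=8, h=6) → closed; open now [(3,5) g=3 f=10, (3,6) g=2 f=10, (3,7) g=1 f=10, (4,4) g=3 f=8, (5,6) g=2 f=8, (5,7) g=1 f=8]
step 2: expand (4,4) (f=8, h=5) → closed; open now [(3,4) g=4 f=10, (3,5) g=3 f=10, (3,6) g=2 f=10, (3,7) g=1 f=10, (4,3) g=4 f=8, (5,4) g=4 f=8, (5,6) g=2 f=8, (5,7) g=1 f=8]
step 3: expand (4,3) (f=8, h=4) → closed; open now [(3,3) g=5 f=10, (3,4) g=4 f=10, (3,5) g=3 f=10, (3,6) g=2 f=10, (3,7) g=1 f=10, (5,4) g=4 f=8, (5,6) g=2 f=8, (5,7) g=1 f=8]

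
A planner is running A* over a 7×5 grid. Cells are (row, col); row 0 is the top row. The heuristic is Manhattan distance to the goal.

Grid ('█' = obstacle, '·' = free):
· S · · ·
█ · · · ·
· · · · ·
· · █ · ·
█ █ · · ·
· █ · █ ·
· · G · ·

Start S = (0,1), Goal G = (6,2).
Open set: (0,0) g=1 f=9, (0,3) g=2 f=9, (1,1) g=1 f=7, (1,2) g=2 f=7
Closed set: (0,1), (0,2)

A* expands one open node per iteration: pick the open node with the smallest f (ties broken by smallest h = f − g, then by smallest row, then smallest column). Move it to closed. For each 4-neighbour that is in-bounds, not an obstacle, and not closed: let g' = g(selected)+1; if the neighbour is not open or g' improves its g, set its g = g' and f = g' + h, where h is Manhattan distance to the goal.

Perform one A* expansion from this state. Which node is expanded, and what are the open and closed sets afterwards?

expanded=(1,2); open=[(0,0) g=1 f=9, (0,3) g=2 f=9, (1,1) g=1 f=7, (1,3) g=3 f=9, (2,2) g=3 f=7]; closed=[(0,1), (0,2), (1,2)]

step 1: expand (1,2) (f=7, h=5) → closed; open now [(0,0) g=1 f=9, (0,3) g=2 f=9, (1,1) g=1 f=7, (1,3) g=3 f=9, (2,2) g=3 f=7]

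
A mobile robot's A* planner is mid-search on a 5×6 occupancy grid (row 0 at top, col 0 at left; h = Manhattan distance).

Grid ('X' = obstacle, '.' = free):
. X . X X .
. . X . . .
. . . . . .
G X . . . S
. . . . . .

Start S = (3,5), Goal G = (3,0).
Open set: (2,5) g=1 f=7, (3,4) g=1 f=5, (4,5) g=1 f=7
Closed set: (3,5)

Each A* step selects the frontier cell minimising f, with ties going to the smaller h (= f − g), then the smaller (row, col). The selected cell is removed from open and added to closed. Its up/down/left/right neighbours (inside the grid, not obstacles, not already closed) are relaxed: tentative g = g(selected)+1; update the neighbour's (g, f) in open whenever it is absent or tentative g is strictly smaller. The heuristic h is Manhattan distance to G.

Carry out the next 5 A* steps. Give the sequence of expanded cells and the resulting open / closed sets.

step 1: expand (3,4) (f=5, h=4) → closed; open now [(2,4) g=2 f=7, (2,5) g=1 f=7, (3,3) g=2 f=5, (4,4) g=2 f=7, (4,5) g=1 f=7]
step 2: expand (3,3) (f=5, h=3) → closed; open now [(2,3) g=3 f=7, (2,4) g=2 f=7, (2,5) g=1 f=7, (3,2) g=3 f=5, (4,3) g=3 f=7, (4,4) g=2 f=7, (4,5) g=1 f=7]
step 3: expand (3,2) (f=5, h=2) → closed; open now [(2,2) g=4 f=7, (2,3) g=3 f=7, (2,4) g=2 f=7, (2,5) g=1 f=7, (4,2) g=4 f=7, (4,3) g=3 f=7, (4,4) g=2 f=7, (4,5) g=1 f=7]
step 4: expand (2,2) (f=7, h=3) → closed; open now [(2,1) g=5 f=7, (2,3) g=3 f=7, (2,4) g=2 f=7, (2,5) g=1 f=7, (4,2) g=4 f=7, (4,3) g=3 f=7, (4,4) g=2 f=7, (4,5) g=1 f=7]
step 5: expand (2,1) (f=7, h=2) → closed; open now [(1,1) g=6 f=9, (2,0) g=6 f=7, (2,3) g=3 f=7, (2,4) g=2 f=7, (2,5) g=1 f=7, (4,2) g=4 f=7, (4,3) g=3 f=7, (4,4) g=2 f=7, (4,5) g=1 f=7]

order=[(3,4) → (3,3) → (3,2) → (2,2) → (2,1)]; open=[(1,1) g=6 f=9, (2,0) g=6 f=7, (2,3) g=3 f=7, (2,4) g=2 f=7, (2,5) g=1 f=7, (4,2) g=4 f=7, (4,3) g=3 f=7, (4,4) g=2 f=7, (4,5) g=1 f=7]; closed=[(2,1), (2,2), (3,2), (3,3), (3,4), (3,5)]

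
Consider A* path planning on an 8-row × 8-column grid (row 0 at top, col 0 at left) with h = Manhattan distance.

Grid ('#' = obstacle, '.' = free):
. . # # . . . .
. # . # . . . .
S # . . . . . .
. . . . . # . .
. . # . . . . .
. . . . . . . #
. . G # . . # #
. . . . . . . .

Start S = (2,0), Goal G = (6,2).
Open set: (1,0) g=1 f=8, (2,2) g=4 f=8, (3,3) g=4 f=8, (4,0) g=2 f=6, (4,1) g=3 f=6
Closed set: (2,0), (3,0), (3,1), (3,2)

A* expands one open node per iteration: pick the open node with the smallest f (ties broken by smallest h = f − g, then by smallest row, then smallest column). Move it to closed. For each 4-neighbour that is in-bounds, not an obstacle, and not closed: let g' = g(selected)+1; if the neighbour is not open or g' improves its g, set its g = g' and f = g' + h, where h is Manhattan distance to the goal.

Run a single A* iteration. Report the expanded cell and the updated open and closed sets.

step 1: expand (4,1) (f=6, h=3) → closed; open now [(1,0) g=1 f=8, (2,2) g=4 f=8, (3,3) g=4 f=8, (4,0) g=2 f=6, (5,1) g=4 f=6]

expanded=(4,1); open=[(1,0) g=1 f=8, (2,2) g=4 f=8, (3,3) g=4 f=8, (4,0) g=2 f=6, (5,1) g=4 f=6]; closed=[(2,0), (3,0), (3,1), (3,2), (4,1)]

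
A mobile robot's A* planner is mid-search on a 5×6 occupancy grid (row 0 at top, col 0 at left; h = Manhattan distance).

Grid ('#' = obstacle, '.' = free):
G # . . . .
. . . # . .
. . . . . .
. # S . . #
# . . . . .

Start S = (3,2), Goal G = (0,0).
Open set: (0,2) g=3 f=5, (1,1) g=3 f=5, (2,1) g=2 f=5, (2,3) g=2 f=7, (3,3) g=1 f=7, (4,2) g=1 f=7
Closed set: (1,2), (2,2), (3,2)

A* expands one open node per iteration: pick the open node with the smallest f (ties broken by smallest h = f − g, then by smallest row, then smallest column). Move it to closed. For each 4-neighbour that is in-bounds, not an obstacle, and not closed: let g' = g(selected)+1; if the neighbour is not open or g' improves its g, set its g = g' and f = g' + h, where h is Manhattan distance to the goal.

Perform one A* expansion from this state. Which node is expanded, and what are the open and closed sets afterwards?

expanded=(0,2); open=[(0,3) g=4 f=7, (1,1) g=3 f=5, (2,1) g=2 f=5, (2,3) g=2 f=7, (3,3) g=1 f=7, (4,2) g=1 f=7]; closed=[(0,2), (1,2), (2,2), (3,2)]

step 1: expand (0,2) (f=5, h=2) → closed; open now [(0,3) g=4 f=7, (1,1) g=3 f=5, (2,1) g=2 f=5, (2,3) g=2 f=7, (3,3) g=1 f=7, (4,2) g=1 f=7]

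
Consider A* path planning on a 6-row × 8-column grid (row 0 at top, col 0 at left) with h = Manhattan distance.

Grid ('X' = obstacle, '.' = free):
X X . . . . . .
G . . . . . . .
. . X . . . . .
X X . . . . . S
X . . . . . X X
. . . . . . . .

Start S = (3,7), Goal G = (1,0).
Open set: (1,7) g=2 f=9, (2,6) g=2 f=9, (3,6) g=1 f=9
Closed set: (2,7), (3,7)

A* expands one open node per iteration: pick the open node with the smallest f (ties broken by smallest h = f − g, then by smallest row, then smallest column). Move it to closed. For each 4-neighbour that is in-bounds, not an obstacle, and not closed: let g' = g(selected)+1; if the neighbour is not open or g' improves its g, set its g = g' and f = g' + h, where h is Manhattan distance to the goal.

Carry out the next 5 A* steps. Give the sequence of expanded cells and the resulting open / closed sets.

step 1: expand (1,7) (f=9, h=7) → closed; open now [(0,7) g=3 f=11, (1,6) g=3 f=9, (2,6) g=2 f=9, (3,6) g=1 f=9]
step 2: expand (1,6) (f=9, h=6) → closed; open now [(0,6) g=4 f=11, (0,7) g=3 f=11, (1,5) g=4 f=9, (2,6) g=2 f=9, (3,6) g=1 f=9]
step 3: expand (1,5) (f=9, h=5) → closed; open now [(0,5) g=5 f=11, (0,6) g=4 f=11, (0,7) g=3 f=11, (1,4) g=5 f=9, (2,5) g=5 f=11, (2,6) g=2 f=9, (3,6) g=1 f=9]
step 4: expand (1,4) (f=9, h=4) → closed; open now [(0,4) g=6 f=11, (0,5) g=5 f=11, (0,6) g=4 f=11, (0,7) g=3 f=11, (1,3) g=6 f=9, (2,4) g=6 f=11, (2,5) g=5 f=11, (2,6) g=2 f=9, (3,6) g=1 f=9]
step 5: expand (1,3) (f=9, h=3) → closed; open now [(0,3) g=7 f=11, (0,4) g=6 f=11, (0,5) g=5 f=11, (0,6) g=4 f=11, (0,7) g=3 f=11, (1,2) g=7 f=9, (2,3) g=7 f=11, (2,4) g=6 f=11, (2,5) g=5 f=11, (2,6) g=2 f=9, (3,6) g=1 f=9]

order=[(1,7) → (1,6) → (1,5) → (1,4) → (1,3)]; open=[(0,3) g=7 f=11, (0,4) g=6 f=11, (0,5) g=5 f=11, (0,6) g=4 f=11, (0,7) g=3 f=11, (1,2) g=7 f=9, (2,3) g=7 f=11, (2,4) g=6 f=11, (2,5) g=5 f=11, (2,6) g=2 f=9, (3,6) g=1 f=9]; closed=[(1,3), (1,4), (1,5), (1,6), (1,7), (2,7), (3,7)]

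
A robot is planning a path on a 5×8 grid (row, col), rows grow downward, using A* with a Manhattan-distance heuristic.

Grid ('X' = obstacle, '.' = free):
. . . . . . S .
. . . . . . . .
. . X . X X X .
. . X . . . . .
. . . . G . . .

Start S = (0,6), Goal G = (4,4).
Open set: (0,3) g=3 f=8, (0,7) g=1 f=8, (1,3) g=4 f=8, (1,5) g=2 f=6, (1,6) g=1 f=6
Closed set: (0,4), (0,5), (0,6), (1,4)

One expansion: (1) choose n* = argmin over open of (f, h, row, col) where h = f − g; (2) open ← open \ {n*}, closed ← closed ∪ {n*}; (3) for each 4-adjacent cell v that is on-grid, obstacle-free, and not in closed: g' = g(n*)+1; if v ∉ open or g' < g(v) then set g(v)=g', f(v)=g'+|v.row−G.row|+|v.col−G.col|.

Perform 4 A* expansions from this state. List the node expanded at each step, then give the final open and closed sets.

step 1: expand (1,5) (f=6, h=4) → closed; open now [(0,3) g=3 f=8, (0,7) g=1 f=8, (1,3) g=4 f=8, (1,6) g=1 f=6]
step 2: expand (1,6) (f=6, h=5) → closed; open now [(0,3) g=3 f=8, (0,7) g=1 f=8, (1,3) g=4 f=8, (1,7) g=2 f=8]
step 3: expand (1,3) (f=8, h=4) → closed; open now [(0,3) g=3 f=8, (0,7) g=1 f=8, (1,2) g=5 f=10, (1,7) g=2 f=8, (2,3) g=5 f=8]
step 4: expand (2,3) (f=8, h=3) → closed; open now [(0,3) g=3 f=8, (0,7) g=1 f=8, (1,2) g=5 f=10, (1,7) g=2 f=8, (3,3) g=6 f=8]

order=[(1,5) → (1,6) → (1,3) → (2,3)]; open=[(0,3) g=3 f=8, (0,7) g=1 f=8, (1,2) g=5 f=10, (1,7) g=2 f=8, (3,3) g=6 f=8]; closed=[(0,4), (0,5), (0,6), (1,3), (1,4), (1,5), (1,6), (2,3)]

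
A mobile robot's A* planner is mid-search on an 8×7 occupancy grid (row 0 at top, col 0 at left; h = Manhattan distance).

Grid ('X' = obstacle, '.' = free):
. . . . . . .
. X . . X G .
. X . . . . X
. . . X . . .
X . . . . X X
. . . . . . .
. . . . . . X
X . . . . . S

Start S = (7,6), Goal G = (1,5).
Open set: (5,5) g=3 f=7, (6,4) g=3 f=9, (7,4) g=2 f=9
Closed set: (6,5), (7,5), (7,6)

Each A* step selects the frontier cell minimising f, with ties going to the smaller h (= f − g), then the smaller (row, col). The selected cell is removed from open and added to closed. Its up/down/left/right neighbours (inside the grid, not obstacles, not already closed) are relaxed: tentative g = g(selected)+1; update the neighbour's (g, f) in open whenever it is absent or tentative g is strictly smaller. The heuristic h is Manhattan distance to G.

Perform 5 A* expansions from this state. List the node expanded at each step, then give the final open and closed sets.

order=[(5,5) → (5,4) → (4,4) → (3,4) → (2,4)]; open=[(2,3) g=8 f=11, (2,5) g=8 f=9, (3,5) g=7 f=9, (4,3) g=6 f=11, (5,3) g=5 f=11, (5,6) g=4 f=9, (6,4) g=3 f=9, (7,4) g=2 f=9]; closed=[(2,4), (3,4), (4,4), (5,4), (5,5), (6,5), (7,5), (7,6)]

step 1: expand (5,5) (f=7, h=4) → closed; open now [(5,4) g=4 f=9, (5,6) g=4 f=9, (6,4) g=3 f=9, (7,4) g=2 f=9]
step 2: expand (5,4) (f=9, h=5) → closed; open now [(4,4) g=5 f=9, (5,3) g=5 f=11, (5,6) g=4 f=9, (6,4) g=3 f=9, (7,4) g=2 f=9]
step 3: expand (4,4) (f=9, h=4) → closed; open now [(3,4) g=6 f=9, (4,3) g=6 f=11, (5,3) g=5 f=11, (5,6) g=4 f=9, (6,4) g=3 f=9, (7,4) g=2 f=9]
step 4: expand (3,4) (f=9, h=3) → closed; open now [(2,4) g=7 f=9, (3,5) g=7 f=9, (4,3) g=6 f=11, (5,3) g=5 f=11, (5,6) g=4 f=9, (6,4) g=3 f=9, (7,4) g=2 f=9]
step 5: expand (2,4) (f=9, h=2) → closed; open now [(2,3) g=8 f=11, (2,5) g=8 f=9, (3,5) g=7 f=9, (4,3) g=6 f=11, (5,3) g=5 f=11, (5,6) g=4 f=9, (6,4) g=3 f=9, (7,4) g=2 f=9]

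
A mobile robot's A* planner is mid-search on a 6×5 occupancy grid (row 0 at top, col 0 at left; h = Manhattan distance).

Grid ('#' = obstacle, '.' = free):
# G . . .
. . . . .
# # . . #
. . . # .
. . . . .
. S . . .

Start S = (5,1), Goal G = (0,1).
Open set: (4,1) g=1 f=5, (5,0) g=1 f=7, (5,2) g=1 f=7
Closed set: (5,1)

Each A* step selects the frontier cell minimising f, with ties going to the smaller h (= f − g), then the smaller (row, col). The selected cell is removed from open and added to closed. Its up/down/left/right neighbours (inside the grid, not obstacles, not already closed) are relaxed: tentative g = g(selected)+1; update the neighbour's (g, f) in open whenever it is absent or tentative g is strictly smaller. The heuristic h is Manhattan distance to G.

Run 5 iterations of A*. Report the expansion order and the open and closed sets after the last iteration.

order=[(4,1) → (3,1) → (3,0) → (3,2) → (2,2)]; open=[(1,2) g=5 f=7, (2,3) g=5 f=9, (4,0) g=2 f=7, (4,2) g=2 f=7, (5,0) g=1 f=7, (5,2) g=1 f=7]; closed=[(2,2), (3,0), (3,1), (3,2), (4,1), (5,1)]

step 1: expand (4,1) (f=5, h=4) → closed; open now [(3,1) g=2 f=5, (4,0) g=2 f=7, (4,2) g=2 f=7, (5,0) g=1 f=7, (5,2) g=1 f=7]
step 2: expand (3,1) (f=5, h=3) → closed; open now [(3,0) g=3 f=7, (3,2) g=3 f=7, (4,0) g=2 f=7, (4,2) g=2 f=7, (5,0) g=1 f=7, (5,2) g=1 f=7]
step 3: expand (3,0) (f=7, h=4) → closed; open now [(3,2) g=3 f=7, (4,0) g=2 f=7, (4,2) g=2 f=7, (5,0) g=1 f=7, (5,2) g=1 f=7]
step 4: expand (3,2) (f=7, h=4) → closed; open now [(2,2) g=4 f=7, (4,0) g=2 f=7, (4,2) g=2 f=7, (5,0) g=1 f=7, (5,2) g=1 f=7]
step 5: expand (2,2) (f=7, h=3) → closed; open now [(1,2) g=5 f=7, (2,3) g=5 f=9, (4,0) g=2 f=7, (4,2) g=2 f=7, (5,0) g=1 f=7, (5,2) g=1 f=7]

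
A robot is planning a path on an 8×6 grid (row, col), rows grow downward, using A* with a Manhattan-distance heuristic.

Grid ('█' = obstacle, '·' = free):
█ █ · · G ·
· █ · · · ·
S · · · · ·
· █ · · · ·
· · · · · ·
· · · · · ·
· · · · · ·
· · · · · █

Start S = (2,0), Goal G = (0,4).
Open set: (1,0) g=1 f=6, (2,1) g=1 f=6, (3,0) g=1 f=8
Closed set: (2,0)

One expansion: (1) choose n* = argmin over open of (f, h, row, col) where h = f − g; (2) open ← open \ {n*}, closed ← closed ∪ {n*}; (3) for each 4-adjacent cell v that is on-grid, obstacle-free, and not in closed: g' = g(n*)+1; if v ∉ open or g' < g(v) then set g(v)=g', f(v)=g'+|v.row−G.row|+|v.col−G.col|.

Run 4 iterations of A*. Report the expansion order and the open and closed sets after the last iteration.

step 1: expand (1,0) (f=6, h=5) → closed; open now [(2,1) g=1 f=6, (3,0) g=1 f=8]
step 2: expand (2,1) (f=6, h=5) → closed; open now [(2,2) g=2 f=6, (3,0) g=1 f=8]
step 3: expand (2,2) (f=6, h=4) → closed; open now [(1,2) g=3 f=6, (2,3) g=3 f=6, (3,0) g=1 f=8, (3,2) g=3 f=8]
step 4: expand (1,2) (f=6, h=3) → closed; open now [(0,2) g=4 f=6, (1,3) g=4 f=6, (2,3) g=3 f=6, (3,0) g=1 f=8, (3,2) g=3 f=8]

order=[(1,0) → (2,1) → (2,2) → (1,2)]; open=[(0,2) g=4 f=6, (1,3) g=4 f=6, (2,3) g=3 f=6, (3,0) g=1 f=8, (3,2) g=3 f=8]; closed=[(1,0), (1,2), (2,0), (2,1), (2,2)]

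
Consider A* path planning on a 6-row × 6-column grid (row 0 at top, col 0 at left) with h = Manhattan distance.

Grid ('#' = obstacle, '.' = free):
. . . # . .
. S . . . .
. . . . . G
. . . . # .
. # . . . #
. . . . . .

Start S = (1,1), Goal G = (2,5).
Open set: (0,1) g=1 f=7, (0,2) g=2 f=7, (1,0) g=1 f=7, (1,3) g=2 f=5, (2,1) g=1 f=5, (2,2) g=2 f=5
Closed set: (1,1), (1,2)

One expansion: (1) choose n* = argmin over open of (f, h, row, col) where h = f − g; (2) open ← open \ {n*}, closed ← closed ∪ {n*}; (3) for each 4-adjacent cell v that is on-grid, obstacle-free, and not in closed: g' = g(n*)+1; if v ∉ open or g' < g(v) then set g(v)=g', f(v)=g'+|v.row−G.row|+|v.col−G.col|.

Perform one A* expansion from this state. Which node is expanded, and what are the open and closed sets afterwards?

step 1: expand (1,3) (f=5, h=3) → closed; open now [(0,1) g=1 f=7, (0,2) g=2 f=7, (1,0) g=1 f=7, (1,4) g=3 f=5, (2,1) g=1 f=5, (2,2) g=2 f=5, (2,3) g=3 f=5]

expanded=(1,3); open=[(0,1) g=1 f=7, (0,2) g=2 f=7, (1,0) g=1 f=7, (1,4) g=3 f=5, (2,1) g=1 f=5, (2,2) g=2 f=5, (2,3) g=3 f=5]; closed=[(1,1), (1,2), (1,3)]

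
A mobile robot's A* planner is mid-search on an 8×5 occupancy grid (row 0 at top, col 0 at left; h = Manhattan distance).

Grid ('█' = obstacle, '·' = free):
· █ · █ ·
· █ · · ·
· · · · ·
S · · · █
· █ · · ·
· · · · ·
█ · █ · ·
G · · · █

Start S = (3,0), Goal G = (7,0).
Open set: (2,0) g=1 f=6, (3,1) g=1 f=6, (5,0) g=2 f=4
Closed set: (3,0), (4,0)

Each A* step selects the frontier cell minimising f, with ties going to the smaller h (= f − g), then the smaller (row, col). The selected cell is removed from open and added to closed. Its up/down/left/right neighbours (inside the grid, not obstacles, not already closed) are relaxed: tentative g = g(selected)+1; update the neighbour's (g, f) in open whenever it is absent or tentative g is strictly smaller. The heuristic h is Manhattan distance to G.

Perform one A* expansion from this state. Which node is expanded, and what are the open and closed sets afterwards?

expanded=(5,0); open=[(2,0) g=1 f=6, (3,1) g=1 f=6, (5,1) g=3 f=6]; closed=[(3,0), (4,0), (5,0)]

step 1: expand (5,0) (f=4, h=2) → closed; open now [(2,0) g=1 f=6, (3,1) g=1 f=6, (5,1) g=3 f=6]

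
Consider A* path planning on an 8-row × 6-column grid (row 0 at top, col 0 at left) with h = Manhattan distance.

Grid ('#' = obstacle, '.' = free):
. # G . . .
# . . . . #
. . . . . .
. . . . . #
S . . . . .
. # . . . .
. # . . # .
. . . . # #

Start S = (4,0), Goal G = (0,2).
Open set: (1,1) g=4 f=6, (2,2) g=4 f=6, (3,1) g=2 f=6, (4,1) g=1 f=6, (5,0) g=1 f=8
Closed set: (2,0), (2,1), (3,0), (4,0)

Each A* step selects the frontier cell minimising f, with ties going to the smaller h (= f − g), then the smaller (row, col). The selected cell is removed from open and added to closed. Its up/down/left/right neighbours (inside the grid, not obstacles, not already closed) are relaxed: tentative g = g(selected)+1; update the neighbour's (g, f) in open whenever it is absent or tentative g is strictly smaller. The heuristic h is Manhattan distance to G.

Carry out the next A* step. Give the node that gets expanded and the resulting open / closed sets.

expanded=(1,1); open=[(1,2) g=5 f=6, (2,2) g=4 f=6, (3,1) g=2 f=6, (4,1) g=1 f=6, (5,0) g=1 f=8]; closed=[(1,1), (2,0), (2,1), (3,0), (4,0)]

step 1: expand (1,1) (f=6, h=2) → closed; open now [(1,2) g=5 f=6, (2,2) g=4 f=6, (3,1) g=2 f=6, (4,1) g=1 f=6, (5,0) g=1 f=8]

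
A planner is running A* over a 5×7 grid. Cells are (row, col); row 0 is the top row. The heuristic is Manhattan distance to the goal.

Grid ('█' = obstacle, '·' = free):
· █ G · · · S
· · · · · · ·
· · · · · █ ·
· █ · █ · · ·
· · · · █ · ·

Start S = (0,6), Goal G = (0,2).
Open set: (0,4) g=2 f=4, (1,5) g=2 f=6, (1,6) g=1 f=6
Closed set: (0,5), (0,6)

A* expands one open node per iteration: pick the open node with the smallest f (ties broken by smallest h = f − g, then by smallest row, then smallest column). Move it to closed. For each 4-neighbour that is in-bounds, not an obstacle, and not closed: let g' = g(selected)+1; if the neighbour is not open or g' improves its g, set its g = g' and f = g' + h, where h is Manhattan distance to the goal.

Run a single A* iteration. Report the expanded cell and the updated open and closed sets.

expanded=(0,4); open=[(0,3) g=3 f=4, (1,4) g=3 f=6, (1,5) g=2 f=6, (1,6) g=1 f=6]; closed=[(0,4), (0,5), (0,6)]

step 1: expand (0,4) (f=4, h=2) → closed; open now [(0,3) g=3 f=4, (1,4) g=3 f=6, (1,5) g=2 f=6, (1,6) g=1 f=6]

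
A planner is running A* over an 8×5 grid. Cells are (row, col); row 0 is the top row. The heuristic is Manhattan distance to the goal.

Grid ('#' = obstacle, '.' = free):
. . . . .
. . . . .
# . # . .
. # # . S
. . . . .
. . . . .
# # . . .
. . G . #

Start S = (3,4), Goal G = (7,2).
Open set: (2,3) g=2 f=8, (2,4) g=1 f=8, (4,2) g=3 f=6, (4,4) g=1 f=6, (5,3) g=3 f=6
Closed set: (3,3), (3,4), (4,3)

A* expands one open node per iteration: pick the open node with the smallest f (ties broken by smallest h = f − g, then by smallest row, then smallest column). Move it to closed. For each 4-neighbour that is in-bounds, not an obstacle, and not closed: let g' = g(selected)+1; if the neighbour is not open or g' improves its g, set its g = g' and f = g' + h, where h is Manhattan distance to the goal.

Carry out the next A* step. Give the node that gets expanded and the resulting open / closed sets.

expanded=(4,2); open=[(2,3) g=2 f=8, (2,4) g=1 f=8, (4,1) g=4 f=8, (4,4) g=1 f=6, (5,2) g=4 f=6, (5,3) g=3 f=6]; closed=[(3,3), (3,4), (4,2), (4,3)]

step 1: expand (4,2) (f=6, h=3) → closed; open now [(2,3) g=2 f=8, (2,4) g=1 f=8, (4,1) g=4 f=8, (4,4) g=1 f=6, (5,2) g=4 f=6, (5,3) g=3 f=6]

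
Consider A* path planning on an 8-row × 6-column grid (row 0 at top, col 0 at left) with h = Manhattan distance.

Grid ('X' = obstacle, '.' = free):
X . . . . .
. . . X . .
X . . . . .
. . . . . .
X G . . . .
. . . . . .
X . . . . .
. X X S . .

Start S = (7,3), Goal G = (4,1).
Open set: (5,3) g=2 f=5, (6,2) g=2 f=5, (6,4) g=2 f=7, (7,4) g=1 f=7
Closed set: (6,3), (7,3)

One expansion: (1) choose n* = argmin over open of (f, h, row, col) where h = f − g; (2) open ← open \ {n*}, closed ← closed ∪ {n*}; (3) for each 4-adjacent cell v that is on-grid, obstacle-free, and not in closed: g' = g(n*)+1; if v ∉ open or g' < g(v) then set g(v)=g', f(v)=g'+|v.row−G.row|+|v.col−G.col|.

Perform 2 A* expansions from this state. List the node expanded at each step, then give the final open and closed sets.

step 1: expand (5,3) (f=5, h=3) → closed; open now [(4,3) g=3 f=5, (5,2) g=3 f=5, (5,4) g=3 f=7, (6,2) g=2 f=5, (6,4) g=2 f=7, (7,4) g=1 f=7]
step 2: expand (4,3) (f=5, h=2) → closed; open now [(3,3) g=4 f=7, (4,2) g=4 f=5, (4,4) g=4 f=7, (5,2) g=3 f=5, (5,4) g=3 f=7, (6,2) g=2 f=5, (6,4) g=2 f=7, (7,4) g=1 f=7]

order=[(5,3) → (4,3)]; open=[(3,3) g=4 f=7, (4,2) g=4 f=5, (4,4) g=4 f=7, (5,2) g=3 f=5, (5,4) g=3 f=7, (6,2) g=2 f=5, (6,4) g=2 f=7, (7,4) g=1 f=7]; closed=[(4,3), (5,3), (6,3), (7,3)]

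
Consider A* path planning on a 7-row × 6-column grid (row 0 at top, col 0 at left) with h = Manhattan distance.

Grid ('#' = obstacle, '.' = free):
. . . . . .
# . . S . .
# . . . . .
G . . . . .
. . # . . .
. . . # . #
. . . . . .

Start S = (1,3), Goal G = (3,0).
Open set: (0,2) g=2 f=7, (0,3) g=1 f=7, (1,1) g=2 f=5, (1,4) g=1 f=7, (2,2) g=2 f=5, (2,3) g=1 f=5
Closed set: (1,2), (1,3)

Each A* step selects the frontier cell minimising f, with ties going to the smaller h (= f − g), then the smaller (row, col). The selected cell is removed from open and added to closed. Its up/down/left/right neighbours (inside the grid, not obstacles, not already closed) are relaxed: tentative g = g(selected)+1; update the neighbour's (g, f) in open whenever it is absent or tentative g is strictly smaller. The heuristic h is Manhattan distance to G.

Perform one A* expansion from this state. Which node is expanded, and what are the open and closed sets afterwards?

step 1: expand (1,1) (f=5, h=3) → closed; open now [(0,1) g=3 f=7, (0,2) g=2 f=7, (0,3) g=1 f=7, (1,4) g=1 f=7, (2,1) g=3 f=5, (2,2) g=2 f=5, (2,3) g=1 f=5]

expanded=(1,1); open=[(0,1) g=3 f=7, (0,2) g=2 f=7, (0,3) g=1 f=7, (1,4) g=1 f=7, (2,1) g=3 f=5, (2,2) g=2 f=5, (2,3) g=1 f=5]; closed=[(1,1), (1,2), (1,3)]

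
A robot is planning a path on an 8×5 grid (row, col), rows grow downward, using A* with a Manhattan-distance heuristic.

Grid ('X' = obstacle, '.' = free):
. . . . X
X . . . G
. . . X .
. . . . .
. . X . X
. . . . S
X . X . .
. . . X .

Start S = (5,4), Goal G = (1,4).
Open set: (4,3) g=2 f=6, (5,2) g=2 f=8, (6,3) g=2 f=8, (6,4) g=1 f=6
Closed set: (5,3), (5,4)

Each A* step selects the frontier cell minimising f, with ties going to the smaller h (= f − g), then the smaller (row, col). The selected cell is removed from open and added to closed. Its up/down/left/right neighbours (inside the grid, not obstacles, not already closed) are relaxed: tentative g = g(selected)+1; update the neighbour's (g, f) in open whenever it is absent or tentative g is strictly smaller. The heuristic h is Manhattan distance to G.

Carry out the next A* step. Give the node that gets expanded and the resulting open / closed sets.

step 1: expand (4,3) (f=6, h=4) → closed; open now [(3,3) g=3 f=6, (5,2) g=2 f=8, (6,3) g=2 f=8, (6,4) g=1 f=6]

expanded=(4,3); open=[(3,3) g=3 f=6, (5,2) g=2 f=8, (6,3) g=2 f=8, (6,4) g=1 f=6]; closed=[(4,3), (5,3), (5,4)]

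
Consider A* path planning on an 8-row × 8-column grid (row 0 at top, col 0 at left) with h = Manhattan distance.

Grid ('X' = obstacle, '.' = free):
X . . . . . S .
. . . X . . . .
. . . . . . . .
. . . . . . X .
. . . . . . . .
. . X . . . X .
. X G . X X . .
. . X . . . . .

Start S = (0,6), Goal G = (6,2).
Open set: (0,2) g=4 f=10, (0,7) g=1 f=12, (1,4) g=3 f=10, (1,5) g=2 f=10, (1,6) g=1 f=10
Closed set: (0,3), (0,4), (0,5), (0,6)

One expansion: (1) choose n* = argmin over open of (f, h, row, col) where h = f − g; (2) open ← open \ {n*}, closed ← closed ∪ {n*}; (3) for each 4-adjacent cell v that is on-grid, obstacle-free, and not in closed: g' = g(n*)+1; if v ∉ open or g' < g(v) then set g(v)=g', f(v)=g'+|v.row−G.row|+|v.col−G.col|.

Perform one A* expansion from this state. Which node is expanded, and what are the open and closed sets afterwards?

expanded=(0,2); open=[(0,1) g=5 f=12, (0,7) g=1 f=12, (1,2) g=5 f=10, (1,4) g=3 f=10, (1,5) g=2 f=10, (1,6) g=1 f=10]; closed=[(0,2), (0,3), (0,4), (0,5), (0,6)]

step 1: expand (0,2) (f=10, h=6) → closed; open now [(0,1) g=5 f=12, (0,7) g=1 f=12, (1,2) g=5 f=10, (1,4) g=3 f=10, (1,5) g=2 f=10, (1,6) g=1 f=10]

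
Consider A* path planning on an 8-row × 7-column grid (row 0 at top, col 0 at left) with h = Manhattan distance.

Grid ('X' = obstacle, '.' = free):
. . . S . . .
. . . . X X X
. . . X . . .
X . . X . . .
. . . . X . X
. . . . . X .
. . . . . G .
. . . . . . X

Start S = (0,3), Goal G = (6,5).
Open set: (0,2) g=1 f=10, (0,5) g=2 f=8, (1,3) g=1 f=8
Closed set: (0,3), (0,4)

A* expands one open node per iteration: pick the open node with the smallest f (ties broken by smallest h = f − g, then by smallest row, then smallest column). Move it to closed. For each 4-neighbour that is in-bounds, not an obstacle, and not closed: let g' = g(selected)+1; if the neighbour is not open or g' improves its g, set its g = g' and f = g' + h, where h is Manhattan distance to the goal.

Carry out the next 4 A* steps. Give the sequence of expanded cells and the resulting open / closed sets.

order=[(0,5) → (1,3) → (0,6) → (1,2)]; open=[(0,2) g=1 f=10, (1,1) g=3 f=12, (2,2) g=3 f=10]; closed=[(0,3), (0,4), (0,5), (0,6), (1,2), (1,3)]

step 1: expand (0,5) (f=8, h=6) → closed; open now [(0,2) g=1 f=10, (0,6) g=3 f=10, (1,3) g=1 f=8]
step 2: expand (1,3) (f=8, h=7) → closed; open now [(0,2) g=1 f=10, (0,6) g=3 f=10, (1,2) g=2 f=10]
step 3: expand (0,6) (f=10, h=7) → closed; open now [(0,2) g=1 f=10, (1,2) g=2 f=10]
step 4: expand (1,2) (f=10, h=8) → closed; open now [(0,2) g=1 f=10, (1,1) g=3 f=12, (2,2) g=3 f=10]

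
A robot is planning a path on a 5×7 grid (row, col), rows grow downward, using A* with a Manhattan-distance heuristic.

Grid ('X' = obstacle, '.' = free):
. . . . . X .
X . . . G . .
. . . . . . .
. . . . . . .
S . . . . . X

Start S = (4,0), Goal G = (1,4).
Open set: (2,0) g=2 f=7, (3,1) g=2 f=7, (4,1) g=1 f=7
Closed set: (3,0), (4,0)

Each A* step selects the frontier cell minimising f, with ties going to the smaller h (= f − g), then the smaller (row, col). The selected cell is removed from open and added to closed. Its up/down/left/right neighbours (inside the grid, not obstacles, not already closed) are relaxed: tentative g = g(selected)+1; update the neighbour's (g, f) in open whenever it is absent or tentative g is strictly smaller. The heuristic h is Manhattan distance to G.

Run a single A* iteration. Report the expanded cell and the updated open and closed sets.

step 1: expand (2,0) (f=7, h=5) → closed; open now [(2,1) g=3 f=7, (3,1) g=2 f=7, (4,1) g=1 f=7]

expanded=(2,0); open=[(2,1) g=3 f=7, (3,1) g=2 f=7, (4,1) g=1 f=7]; closed=[(2,0), (3,0), (4,0)]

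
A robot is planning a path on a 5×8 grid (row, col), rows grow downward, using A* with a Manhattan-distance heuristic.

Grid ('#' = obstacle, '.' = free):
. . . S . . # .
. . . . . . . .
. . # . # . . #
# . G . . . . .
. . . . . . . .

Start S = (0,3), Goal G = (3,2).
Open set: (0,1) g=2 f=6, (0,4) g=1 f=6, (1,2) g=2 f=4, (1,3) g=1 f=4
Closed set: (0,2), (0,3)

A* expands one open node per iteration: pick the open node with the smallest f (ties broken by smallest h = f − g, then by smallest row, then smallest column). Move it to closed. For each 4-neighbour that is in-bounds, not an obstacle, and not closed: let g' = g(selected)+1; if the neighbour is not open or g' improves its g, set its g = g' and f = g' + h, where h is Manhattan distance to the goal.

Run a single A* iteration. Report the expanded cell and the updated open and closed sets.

expanded=(1,2); open=[(0,1) g=2 f=6, (0,4) g=1 f=6, (1,1) g=3 f=6, (1,3) g=1 f=4]; closed=[(0,2), (0,3), (1,2)]

step 1: expand (1,2) (f=4, h=2) → closed; open now [(0,1) g=2 f=6, (0,4) g=1 f=6, (1,1) g=3 f=6, (1,3) g=1 f=4]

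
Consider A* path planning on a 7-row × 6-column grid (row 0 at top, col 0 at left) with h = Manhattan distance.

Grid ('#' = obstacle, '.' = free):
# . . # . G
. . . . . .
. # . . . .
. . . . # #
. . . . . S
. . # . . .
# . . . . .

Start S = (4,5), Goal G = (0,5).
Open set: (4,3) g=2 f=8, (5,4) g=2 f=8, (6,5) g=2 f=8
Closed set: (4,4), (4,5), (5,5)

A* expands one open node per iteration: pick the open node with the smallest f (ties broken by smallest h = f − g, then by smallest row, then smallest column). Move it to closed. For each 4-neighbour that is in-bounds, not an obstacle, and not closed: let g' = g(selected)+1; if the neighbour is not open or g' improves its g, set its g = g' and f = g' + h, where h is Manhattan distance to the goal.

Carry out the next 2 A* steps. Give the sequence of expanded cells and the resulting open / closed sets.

order=[(4,3) → (3,3)]; open=[(2,3) g=4 f=8, (3,2) g=4 f=10, (4,2) g=3 f=10, (5,3) g=3 f=10, (5,4) g=2 f=8, (6,5) g=2 f=8]; closed=[(3,3), (4,3), (4,4), (4,5), (5,5)]

step 1: expand (4,3) (f=8, h=6) → closed; open now [(3,3) g=3 f=8, (4,2) g=3 f=10, (5,3) g=3 f=10, (5,4) g=2 f=8, (6,5) g=2 f=8]
step 2: expand (3,3) (f=8, h=5) → closed; open now [(2,3) g=4 f=8, (3,2) g=4 f=10, (4,2) g=3 f=10, (5,3) g=3 f=10, (5,4) g=2 f=8, (6,5) g=2 f=8]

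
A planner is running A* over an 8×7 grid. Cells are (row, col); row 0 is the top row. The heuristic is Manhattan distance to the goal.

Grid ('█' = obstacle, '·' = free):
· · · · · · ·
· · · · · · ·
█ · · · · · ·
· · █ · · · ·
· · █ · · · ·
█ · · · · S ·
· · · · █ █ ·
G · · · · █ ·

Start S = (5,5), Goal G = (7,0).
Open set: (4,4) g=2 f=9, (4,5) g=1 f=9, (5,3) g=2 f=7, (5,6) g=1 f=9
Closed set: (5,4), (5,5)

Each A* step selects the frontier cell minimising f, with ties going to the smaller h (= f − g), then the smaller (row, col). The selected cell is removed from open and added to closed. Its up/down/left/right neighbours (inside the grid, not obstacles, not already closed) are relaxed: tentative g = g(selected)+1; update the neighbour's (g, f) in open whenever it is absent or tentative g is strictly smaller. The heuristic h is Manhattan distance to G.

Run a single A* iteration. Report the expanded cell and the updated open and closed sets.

step 1: expand (5,3) (f=7, h=5) → closed; open now [(4,3) g=3 f=9, (4,4) g=2 f=9, (4,5) g=1 f=9, (5,2) g=3 f=7, (5,6) g=1 f=9, (6,3) g=3 f=7]

expanded=(5,3); open=[(4,3) g=3 f=9, (4,4) g=2 f=9, (4,5) g=1 f=9, (5,2) g=3 f=7, (5,6) g=1 f=9, (6,3) g=3 f=7]; closed=[(5,3), (5,4), (5,5)]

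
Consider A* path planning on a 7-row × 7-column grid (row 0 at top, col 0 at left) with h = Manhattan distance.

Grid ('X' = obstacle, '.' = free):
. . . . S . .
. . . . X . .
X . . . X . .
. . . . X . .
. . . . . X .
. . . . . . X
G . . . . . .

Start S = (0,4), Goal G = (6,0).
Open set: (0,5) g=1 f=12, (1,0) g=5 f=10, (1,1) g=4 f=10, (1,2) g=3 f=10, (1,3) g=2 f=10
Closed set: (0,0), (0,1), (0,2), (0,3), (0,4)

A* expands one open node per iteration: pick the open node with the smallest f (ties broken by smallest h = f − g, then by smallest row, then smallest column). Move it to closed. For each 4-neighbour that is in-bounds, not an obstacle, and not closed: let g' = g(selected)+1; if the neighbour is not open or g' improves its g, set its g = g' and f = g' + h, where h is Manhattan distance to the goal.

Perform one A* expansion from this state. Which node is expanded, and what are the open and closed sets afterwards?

step 1: expand (1,0) (f=10, h=5) → closed; open now [(0,5) g=1 f=12, (1,1) g=4 f=10, (1,2) g=3 f=10, (1,3) g=2 f=10]

expanded=(1,0); open=[(0,5) g=1 f=12, (1,1) g=4 f=10, (1,2) g=3 f=10, (1,3) g=2 f=10]; closed=[(0,0), (0,1), (0,2), (0,3), (0,4), (1,0)]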